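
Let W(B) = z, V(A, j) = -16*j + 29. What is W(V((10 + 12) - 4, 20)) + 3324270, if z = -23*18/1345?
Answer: 4471142736/1345 ≈ 3.3243e+6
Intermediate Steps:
V(A, j) = 29 - 16*j
z = -414/1345 (z = -414*1/1345 = -414/1345 ≈ -0.30781)
W(B) = -414/1345
W(V((10 + 12) - 4, 20)) + 3324270 = -414/1345 + 3324270 = 4471142736/1345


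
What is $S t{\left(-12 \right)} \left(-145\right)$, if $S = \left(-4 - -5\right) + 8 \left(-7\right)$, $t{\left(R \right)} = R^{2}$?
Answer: $1148400$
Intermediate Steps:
$S = -55$ ($S = \left(-4 + 5\right) - 56 = 1 - 56 = -55$)
$S t{\left(-12 \right)} \left(-145\right) = - 55 \left(-12\right)^{2} \left(-145\right) = \left(-55\right) 144 \left(-145\right) = \left(-7920\right) \left(-145\right) = 1148400$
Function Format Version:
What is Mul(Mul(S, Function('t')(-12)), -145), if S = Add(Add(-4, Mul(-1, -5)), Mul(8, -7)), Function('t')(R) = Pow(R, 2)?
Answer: 1148400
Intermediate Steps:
S = -55 (S = Add(Add(-4, 5), -56) = Add(1, -56) = -55)
Mul(Mul(S, Function('t')(-12)), -145) = Mul(Mul(-55, Pow(-12, 2)), -145) = Mul(Mul(-55, 144), -145) = Mul(-7920, -145) = 1148400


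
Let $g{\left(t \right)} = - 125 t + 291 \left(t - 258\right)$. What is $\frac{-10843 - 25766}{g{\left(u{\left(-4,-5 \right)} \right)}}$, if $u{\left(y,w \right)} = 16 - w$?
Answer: $\frac{12203}{23864} \approx 0.51136$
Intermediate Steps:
$g{\left(t \right)} = -75078 + 166 t$ ($g{\left(t \right)} = - 125 t + 291 \left(-258 + t\right) = - 125 t + \left(-75078 + 291 t\right) = -75078 + 166 t$)
$\frac{-10843 - 25766}{g{\left(u{\left(-4,-5 \right)} \right)}} = \frac{-10843 - 25766}{-75078 + 166 \left(16 - -5\right)} = \frac{-10843 - 25766}{-75078 + 166 \left(16 + 5\right)} = - \frac{36609}{-75078 + 166 \cdot 21} = - \frac{36609}{-75078 + 3486} = - \frac{36609}{-71592} = \left(-36609\right) \left(- \frac{1}{71592}\right) = \frac{12203}{23864}$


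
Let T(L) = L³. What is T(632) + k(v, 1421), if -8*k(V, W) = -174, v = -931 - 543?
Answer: 1009743959/4 ≈ 2.5244e+8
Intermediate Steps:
v = -1474
k(V, W) = 87/4 (k(V, W) = -⅛*(-174) = 87/4)
T(632) + k(v, 1421) = 632³ + 87/4 = 252435968 + 87/4 = 1009743959/4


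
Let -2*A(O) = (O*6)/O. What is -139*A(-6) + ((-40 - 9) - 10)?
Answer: 358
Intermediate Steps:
A(O) = -3 (A(O) = -O*6/(2*O) = -6*O/(2*O) = -1/2*6 = -3)
-139*A(-6) + ((-40 - 9) - 10) = -139*(-3) + ((-40 - 9) - 10) = 417 + (-49 - 10) = 417 - 59 = 358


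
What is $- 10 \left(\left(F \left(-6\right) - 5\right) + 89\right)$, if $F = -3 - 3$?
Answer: $-1200$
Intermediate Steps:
$F = -6$ ($F = -3 - 3 = -6$)
$- 10 \left(\left(F \left(-6\right) - 5\right) + 89\right) = - 10 \left(\left(\left(-6\right) \left(-6\right) - 5\right) + 89\right) = - 10 \left(\left(36 - 5\right) + 89\right) = - 10 \left(31 + 89\right) = \left(-10\right) 120 = -1200$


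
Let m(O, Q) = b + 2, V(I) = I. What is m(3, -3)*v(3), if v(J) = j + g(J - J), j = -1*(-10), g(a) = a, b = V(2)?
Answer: 40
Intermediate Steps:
b = 2
j = 10
m(O, Q) = 4 (m(O, Q) = 2 + 2 = 4)
v(J) = 10 (v(J) = 10 + (J - J) = 10 + 0 = 10)
m(3, -3)*v(3) = 4*10 = 40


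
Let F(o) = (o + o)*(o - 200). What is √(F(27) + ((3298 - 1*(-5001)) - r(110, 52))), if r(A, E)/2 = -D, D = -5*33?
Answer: I*√1373 ≈ 37.054*I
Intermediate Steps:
D = -165
r(A, E) = 330 (r(A, E) = 2*(-1*(-165)) = 2*165 = 330)
F(o) = 2*o*(-200 + o) (F(o) = (2*o)*(-200 + o) = 2*o*(-200 + o))
√(F(27) + ((3298 - 1*(-5001)) - r(110, 52))) = √(2*27*(-200 + 27) + ((3298 - 1*(-5001)) - 1*330)) = √(2*27*(-173) + ((3298 + 5001) - 330)) = √(-9342 + (8299 - 330)) = √(-9342 + 7969) = √(-1373) = I*√1373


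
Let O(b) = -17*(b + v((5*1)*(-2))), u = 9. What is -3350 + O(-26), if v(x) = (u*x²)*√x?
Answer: -2908 - 15300*I*√10 ≈ -2908.0 - 48383.0*I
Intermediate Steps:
v(x) = 9*x^(5/2) (v(x) = (9*x²)*√x = 9*x^(5/2))
O(b) = -17*b - 15300*I*√10 (O(b) = -17*(b + 9*((5*1)*(-2))^(5/2)) = -17*(b + 9*(5*(-2))^(5/2)) = -17*(b + 9*(-10)^(5/2)) = -17*(b + 9*(100*I*√10)) = -17*(b + 900*I*√10) = -17*b - 15300*I*√10)
-3350 + O(-26) = -3350 + (-17*(-26) - 15300*I*√10) = -3350 + (442 - 15300*I*√10) = -2908 - 15300*I*√10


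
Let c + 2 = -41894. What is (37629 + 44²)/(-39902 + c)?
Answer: -39565/81798 ≈ -0.48369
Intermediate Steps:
c = -41896 (c = -2 - 41894 = -41896)
(37629 + 44²)/(-39902 + c) = (37629 + 44²)/(-39902 - 41896) = (37629 + 1936)/(-81798) = 39565*(-1/81798) = -39565/81798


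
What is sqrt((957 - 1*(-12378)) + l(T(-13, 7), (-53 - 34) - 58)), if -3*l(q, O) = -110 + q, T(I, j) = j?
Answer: 2*sqrt(30081)/3 ≈ 115.63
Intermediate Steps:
l(q, O) = 110/3 - q/3 (l(q, O) = -(-110 + q)/3 = 110/3 - q/3)
sqrt((957 - 1*(-12378)) + l(T(-13, 7), (-53 - 34) - 58)) = sqrt((957 - 1*(-12378)) + (110/3 - 1/3*7)) = sqrt((957 + 12378) + (110/3 - 7/3)) = sqrt(13335 + 103/3) = sqrt(40108/3) = 2*sqrt(30081)/3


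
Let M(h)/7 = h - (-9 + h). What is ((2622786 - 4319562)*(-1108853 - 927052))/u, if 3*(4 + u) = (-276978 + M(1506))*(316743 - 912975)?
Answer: 863618685570/13758798689 ≈ 62.768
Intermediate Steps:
M(h) = 63 (M(h) = 7*(h - (-9 + h)) = 7*(h + (9 - h)) = 7*9 = 63)
u = 55035194756 (u = -4 + ((-276978 + 63)*(316743 - 912975))/3 = -4 + (-276915*(-596232))/3 = -4 + (1/3)*165105584280 = -4 + 55035194760 = 55035194756)
((2622786 - 4319562)*(-1108853 - 927052))/u = ((2622786 - 4319562)*(-1108853 - 927052))/55035194756 = -1696776*(-2035905)*(1/55035194756) = 3454474742280*(1/55035194756) = 863618685570/13758798689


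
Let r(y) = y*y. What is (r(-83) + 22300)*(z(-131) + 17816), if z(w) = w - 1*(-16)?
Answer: 516674489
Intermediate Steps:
r(y) = y²
z(w) = 16 + w (z(w) = w + 16 = 16 + w)
(r(-83) + 22300)*(z(-131) + 17816) = ((-83)² + 22300)*((16 - 131) + 17816) = (6889 + 22300)*(-115 + 17816) = 29189*17701 = 516674489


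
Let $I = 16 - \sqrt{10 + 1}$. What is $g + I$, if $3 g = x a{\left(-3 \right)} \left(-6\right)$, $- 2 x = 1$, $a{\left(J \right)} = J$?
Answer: $13 - \sqrt{11} \approx 9.6834$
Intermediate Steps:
$x = - \frac{1}{2}$ ($x = \left(- \frac{1}{2}\right) 1 = - \frac{1}{2} \approx -0.5$)
$g = -3$ ($g = \frac{\left(- \frac{1}{2}\right) \left(-3\right) \left(-6\right)}{3} = \frac{\frac{3}{2} \left(-6\right)}{3} = \frac{1}{3} \left(-9\right) = -3$)
$I = 16 - \sqrt{11} \approx 12.683$
$g + I = -3 + \left(16 - \sqrt{11}\right) = 13 - \sqrt{11}$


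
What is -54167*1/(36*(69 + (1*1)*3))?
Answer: -54167/2592 ≈ -20.898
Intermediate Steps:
-54167*1/(36*(69 + (1*1)*3)) = -54167*1/(36*(69 + 1*3)) = -54167*1/(36*(69 + 3)) = -54167/(72*36) = -54167/2592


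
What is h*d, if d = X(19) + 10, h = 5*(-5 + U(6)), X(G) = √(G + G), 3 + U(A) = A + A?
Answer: 200 + 20*√38 ≈ 323.29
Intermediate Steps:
U(A) = -3 + 2*A (U(A) = -3 + (A + A) = -3 + 2*A)
X(G) = √2*√G (X(G) = √(2*G) = √2*√G)
h = 20 (h = 5*(-5 + (-3 + 2*6)) = 5*(-5 + (-3 + 12)) = 5*(-5 + 9) = 5*4 = 20)
d = 10 + √38 (d = √2*√19 + 10 = √38 + 10 = 10 + √38 ≈ 16.164)
h*d = 20*(10 + √38) = 200 + 20*√38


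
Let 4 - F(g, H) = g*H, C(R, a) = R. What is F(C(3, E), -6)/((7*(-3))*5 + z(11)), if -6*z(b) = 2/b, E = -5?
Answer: -363/1733 ≈ -0.20946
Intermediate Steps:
z(b) = -1/(3*b)
F(g, H) = 4 - H*g (F(g, H) = 4 - g*H = 4 - H*g)
F(C(3, E), -6)/((7*(-3))*5 + z(11)) = (4 - 1*(-6)*3)/((7*(-3))*5 - ⅓/11) = (4 + 18)/(-21*5 - ⅓*1/11) = 22/(-105 - 1/33) = 22/(-3466/33) = 22*(-33/3466) = -363/1733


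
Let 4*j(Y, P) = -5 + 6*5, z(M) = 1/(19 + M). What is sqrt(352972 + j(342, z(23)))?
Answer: sqrt(1411913)/2 ≈ 594.12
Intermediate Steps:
j(Y, P) = 25/4 (j(Y, P) = (-5 + 6*5)/4 = (-5 + 30)/4 = (1/4)*25 = 25/4)
sqrt(352972 + j(342, z(23))) = sqrt(352972 + 25/4) = sqrt(1411913/4) = sqrt(1411913)/2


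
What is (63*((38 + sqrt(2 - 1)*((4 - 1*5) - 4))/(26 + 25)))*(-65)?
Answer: -45045/17 ≈ -2649.7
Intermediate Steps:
(63*((38 + sqrt(2 - 1)*((4 - 1*5) - 4))/(26 + 25)))*(-65) = (63*((38 + sqrt(1)*((4 - 5) - 4))/51))*(-65) = (63*((38 + 1*(-1 - 4))*(1/51)))*(-65) = (63*((38 + 1*(-5))*(1/51)))*(-65) = (63*((38 - 5)*(1/51)))*(-65) = (63*(33*(1/51)))*(-65) = (63*(11/17))*(-65) = (693/17)*(-65) = -45045/17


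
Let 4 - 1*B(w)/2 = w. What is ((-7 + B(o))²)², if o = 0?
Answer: 1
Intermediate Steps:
B(w) = 8 - 2*w
((-7 + B(o))²)² = ((-7 + (8 - 2*0))²)² = ((-7 + (8 + 0))²)² = ((-7 + 8)²)² = (1²)² = 1² = 1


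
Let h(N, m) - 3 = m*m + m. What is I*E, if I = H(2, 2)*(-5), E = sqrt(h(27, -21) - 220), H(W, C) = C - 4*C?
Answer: 30*sqrt(203) ≈ 427.43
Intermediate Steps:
H(W, C) = -3*C
h(N, m) = 3 + m + m**2 (h(N, m) = 3 + (m*m + m) = 3 + (m**2 + m) = 3 + (m + m**2) = 3 + m + m**2)
E = sqrt(203) (E = sqrt((3 - 21 + (-21)**2) - 220) = sqrt((3 - 21 + 441) - 220) = sqrt(423 - 220) = sqrt(203) ≈ 14.248)
I = 30 (I = -3*2*(-5) = -6*(-5) = 30)
I*E = 30*sqrt(203)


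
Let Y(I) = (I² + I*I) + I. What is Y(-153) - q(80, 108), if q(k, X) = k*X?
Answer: 38025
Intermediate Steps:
q(k, X) = X*k
Y(I) = I + 2*I² (Y(I) = (I² + I²) + I = 2*I² + I = I + 2*I²)
Y(-153) - q(80, 108) = -153*(1 + 2*(-153)) - 108*80 = -153*(1 - 306) - 1*8640 = -153*(-305) - 8640 = 46665 - 8640 = 38025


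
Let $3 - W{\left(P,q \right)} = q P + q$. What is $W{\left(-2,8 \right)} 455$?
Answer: $5005$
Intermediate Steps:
$W{\left(P,q \right)} = 3 - q - P q$ ($W{\left(P,q \right)} = 3 - \left(q P + q\right) = 3 - \left(P q + q\right) = 3 - \left(q + P q\right) = 3 - q - P q$)
$W{\left(-2,8 \right)} 455 = \left(3 - 8 - \left(-2\right) 8\right) 455 = \left(3 - 8 + 16\right) 455 = 11 \cdot 455 = 5005$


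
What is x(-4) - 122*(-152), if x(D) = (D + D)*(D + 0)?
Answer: 18576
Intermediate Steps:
x(D) = 2*D² (x(D) = (2*D)*D = 2*D²)
x(-4) - 122*(-152) = 2*(-4)² - 122*(-152) = 2*16 + 18544 = 32 + 18544 = 18576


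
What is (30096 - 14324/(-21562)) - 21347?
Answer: 94330131/10781 ≈ 8749.7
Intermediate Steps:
(30096 - 14324/(-21562)) - 21347 = (30096 - 14324*(-1/21562)) - 21347 = (30096 + 7162/10781) - 21347 = 324472138/10781 - 21347 = 94330131/10781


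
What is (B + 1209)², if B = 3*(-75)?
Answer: 968256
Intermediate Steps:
B = -225
(B + 1209)² = (-225 + 1209)² = 984² = 968256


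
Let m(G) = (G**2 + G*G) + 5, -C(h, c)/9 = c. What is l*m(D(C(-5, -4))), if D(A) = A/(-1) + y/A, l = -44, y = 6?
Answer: -1018930/9 ≈ -1.1321e+5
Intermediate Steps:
C(h, c) = -9*c
D(A) = -A + 6/A (D(A) = A/(-1) + 6/A = A*(-1) + 6/A = -A + 6/A)
m(G) = 5 + 2*G**2 (m(G) = (G**2 + G**2) + 5 = 2*G**2 + 5 = 5 + 2*G**2)
l*m(D(C(-5, -4))) = -44*(5 + 2*(-(-9)*(-4) + 6/((-9*(-4))))**2) = -44*(5 + 2*(-1*36 + 6/36)**2) = -44*(5 + 2*(-36 + 6*(1/36))**2) = -44*(5 + 2*(-36 + 1/6)**2) = -44*(5 + 2*(-215/6)**2) = -44*(5 + 2*(46225/36)) = -44*(5 + 46225/18) = -44*46315/18 = -1018930/9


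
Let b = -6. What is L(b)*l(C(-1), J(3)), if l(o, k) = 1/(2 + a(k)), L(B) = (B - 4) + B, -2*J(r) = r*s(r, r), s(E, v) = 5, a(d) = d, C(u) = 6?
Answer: 32/11 ≈ 2.9091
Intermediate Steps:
J(r) = -5*r/2 (J(r) = -r*5/2 = -5*r/2)
L(B) = -4 + 2*B (L(B) = (-4 + B) + B = -4 + 2*B)
l(o, k) = 1/(2 + k)
L(b)*l(C(-1), J(3)) = (-4 + 2*(-6))/(2 - 5/2*3) = (-4 - 12)/(2 - 15/2) = -16/(-11/2) = -16*(-2/11) = 32/11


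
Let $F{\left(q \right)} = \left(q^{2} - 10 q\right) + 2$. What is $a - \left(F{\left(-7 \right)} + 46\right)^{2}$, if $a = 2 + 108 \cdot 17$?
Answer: $-26051$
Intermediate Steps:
$F{\left(q \right)} = 2 + q^{2} - 10 q$
$a = 1838$ ($a = 2 + 1836 = 1838$)
$a - \left(F{\left(-7 \right)} + 46\right)^{2} = 1838 - \left(\left(2 + \left(-7\right)^{2} - -70\right) + 46\right)^{2} = 1838 - \left(\left(2 + 49 + 70\right) + 46\right)^{2} = 1838 - \left(121 + 46\right)^{2} = 1838 - 167^{2} = 1838 - 27889 = -26051$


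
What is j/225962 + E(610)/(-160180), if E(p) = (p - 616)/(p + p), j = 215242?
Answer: 10515626724743/11039350913800 ≈ 0.95256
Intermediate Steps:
E(p) = (-616 + p)/(2*p) (E(p) = (-616 + p)/((2*p)) = (-616 + p)*(1/(2*p)) = (-616 + p)/(2*p))
j/225962 + E(610)/(-160180) = 215242/225962 + ((1/2)*(-616 + 610)/610)/(-160180) = 215242*(1/225962) + ((1/2)*(1/610)*(-6))*(-1/160180) = 107621/112981 - 3/610*(-1/160180) = 107621/112981 + 3/97709800 = 10515626724743/11039350913800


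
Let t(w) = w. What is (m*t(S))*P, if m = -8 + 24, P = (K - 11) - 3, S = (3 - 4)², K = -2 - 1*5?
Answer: -336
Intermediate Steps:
K = -7 (K = -2 - 5 = -7)
S = 1 (S = (-1)² = 1)
P = -21 (P = (-7 - 11) - 3 = -18 - 3 = -21)
m = 16
(m*t(S))*P = (16*1)*(-21) = 16*(-21) = -336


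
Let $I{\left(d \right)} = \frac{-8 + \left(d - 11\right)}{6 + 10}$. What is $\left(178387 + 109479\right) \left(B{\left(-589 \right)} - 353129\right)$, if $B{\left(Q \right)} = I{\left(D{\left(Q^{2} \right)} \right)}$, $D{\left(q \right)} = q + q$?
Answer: $- \frac{713366635853}{8} \approx -8.9171 \cdot 10^{10}$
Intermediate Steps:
$D{\left(q \right)} = 2 q$
$I{\left(d \right)} = - \frac{19}{16} + \frac{d}{16}$ ($I{\left(d \right)} = \frac{-8 + \left(-11 + d\right)}{16} = \left(-19 + d\right) \frac{1}{16} = - \frac{19}{16} + \frac{d}{16}$)
$B{\left(Q \right)} = - \frac{19}{16} + \frac{Q^{2}}{8}$ ($B{\left(Q \right)} = - \frac{19}{16} + \frac{2 Q^{2}}{16} = - \frac{19}{16} + \frac{Q^{2}}{8}$)
$\left(178387 + 109479\right) \left(B{\left(-589 \right)} - 353129\right) = \left(178387 + 109479\right) \left(\left(- \frac{19}{16} + \frac{\left(-589\right)^{2}}{8}\right) - 353129\right) = 287866 \left(\left(- \frac{19}{16} + \frac{1}{8} \cdot 346921\right) - 353129\right) = 287866 \left(\left(- \frac{19}{16} + \frac{346921}{8}\right) - 353129\right) = 287866 \left(\frac{693823}{16} - 353129\right) = 287866 \left(- \frac{4956241}{16}\right) = - \frac{713366635853}{8}$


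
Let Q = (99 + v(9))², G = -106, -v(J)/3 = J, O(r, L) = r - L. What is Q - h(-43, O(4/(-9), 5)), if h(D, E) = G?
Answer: 5290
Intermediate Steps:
v(J) = -3*J
h(D, E) = -106
Q = 5184 (Q = (99 - 3*9)² = (99 - 27)² = 72² = 5184)
Q - h(-43, O(4/(-9), 5)) = 5184 - 1*(-106) = 5184 + 106 = 5290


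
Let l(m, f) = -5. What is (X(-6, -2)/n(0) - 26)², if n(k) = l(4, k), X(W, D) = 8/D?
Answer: 15876/25 ≈ 635.04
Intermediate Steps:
n(k) = -5
(X(-6, -2)/n(0) - 26)² = ((8/(-2))/(-5) - 26)² = ((8*(-½))*(-⅕) - 26)² = (-4*(-⅕) - 26)² = (⅘ - 26)² = (-126/5)² = 15876/25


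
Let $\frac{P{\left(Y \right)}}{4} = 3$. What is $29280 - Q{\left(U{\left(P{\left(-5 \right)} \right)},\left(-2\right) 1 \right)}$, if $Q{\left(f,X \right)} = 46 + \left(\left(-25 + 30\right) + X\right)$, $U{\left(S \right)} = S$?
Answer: $29231$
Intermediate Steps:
$P{\left(Y \right)} = 12$ ($P{\left(Y \right)} = 4 \cdot 3 = 12$)
$Q{\left(f,X \right)} = 51 + X$ ($Q{\left(f,X \right)} = 46 + \left(5 + X\right) = 51 + X$)
$29280 - Q{\left(U{\left(P{\left(-5 \right)} \right)},\left(-2\right) 1 \right)} = 29280 - \left(51 - 2\right) = 29280 - 49 = 29231$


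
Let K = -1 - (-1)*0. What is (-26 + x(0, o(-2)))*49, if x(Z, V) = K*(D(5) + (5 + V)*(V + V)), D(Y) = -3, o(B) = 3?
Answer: -3479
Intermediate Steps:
K = -1 (K = -1 - 1*0 = -1 + 0 = -1)
x(Z, V) = 3 - 2*V*(5 + V) (x(Z, V) = -(-3 + (5 + V)*(V + V)) = -(-3 + (5 + V)*(2*V)) = -(-3 + 2*V*(5 + V)) = 3 - 2*V*(5 + V))
(-26 + x(0, o(-2)))*49 = (-26 + (3 - 10*3 - 2*3²))*49 = (-26 + (3 - 30 - 2*9))*49 = (-26 + (3 - 30 - 18))*49 = (-26 - 45)*49 = -71*49 = -3479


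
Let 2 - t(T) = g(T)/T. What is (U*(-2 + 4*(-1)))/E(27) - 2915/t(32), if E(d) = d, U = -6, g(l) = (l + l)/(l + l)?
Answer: -93196/63 ≈ -1479.3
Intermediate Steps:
g(l) = 1 (g(l) = (2*l)/((2*l)) = (2*l)*(1/(2*l)) = 1)
t(T) = 2 - 1/T
(U*(-2 + 4*(-1)))/E(27) - 2915/t(32) = -6*(-2 + 4*(-1))/27 - 2915/(2 - 1/32) = -6*(-2 - 4)*(1/27) - 2915/(2 - 1*1/32) = -6*(-6)*(1/27) - 2915/(2 - 1/32) = 36*(1/27) - 2915/63/32 = 4/3 - 2915*32/63 = 4/3 - 93280/63 = -93196/63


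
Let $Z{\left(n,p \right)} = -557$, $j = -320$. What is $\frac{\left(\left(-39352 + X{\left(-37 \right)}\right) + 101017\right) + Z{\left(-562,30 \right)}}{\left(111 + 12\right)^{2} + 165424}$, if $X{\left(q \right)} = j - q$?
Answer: $\frac{60825}{180553} \approx 0.33688$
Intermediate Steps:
$X{\left(q \right)} = -320 - q$
$\frac{\left(\left(-39352 + X{\left(-37 \right)}\right) + 101017\right) + Z{\left(-562,30 \right)}}{\left(111 + 12\right)^{2} + 165424} = \frac{\left(\left(-39352 - 283\right) + 101017\right) - 557}{\left(111 + 12\right)^{2} + 165424} = \frac{\left(\left(-39352 + \left(-320 + 37\right)\right) + 101017\right) - 557}{123^{2} + 165424} = \frac{\left(\left(-39352 - 283\right) + 101017\right) - 557}{15129 + 165424} = \frac{\left(-39635 + 101017\right) - 557}{180553} = \left(61382 - 557\right) \frac{1}{180553} = 60825 \cdot \frac{1}{180553} = \frac{60825}{180553}$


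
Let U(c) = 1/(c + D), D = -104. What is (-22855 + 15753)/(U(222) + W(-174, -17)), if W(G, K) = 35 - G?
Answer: -838036/24663 ≈ -33.979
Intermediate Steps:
U(c) = 1/(-104 + c) (U(c) = 1/(c - 104) = 1/(-104 + c))
(-22855 + 15753)/(U(222) + W(-174, -17)) = (-22855 + 15753)/(1/(-104 + 222) + (35 - 1*(-174))) = -7102/(1/118 + (35 + 174)) = -7102/(1/118 + 209) = -7102/24663/118 = -7102*118/24663 = -838036/24663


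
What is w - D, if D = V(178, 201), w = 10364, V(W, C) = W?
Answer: 10186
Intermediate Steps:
D = 178
w - D = 10364 - 1*178 = 10364 - 178 = 10186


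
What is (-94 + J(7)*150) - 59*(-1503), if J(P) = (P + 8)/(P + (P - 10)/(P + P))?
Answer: 1689377/19 ≈ 88915.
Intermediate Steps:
J(P) = (8 + P)/(P + (-10 + P)/(2*P)) (J(P) = (8 + P)/(P + (-10 + P)/((2*P))) = (8 + P)/(P + (-10 + P)*(1/(2*P))) = (8 + P)/(P + (-10 + P)/(2*P)))
(-94 + J(7)*150) - 59*(-1503) = (-94 + (2*7*(8 + 7)/(-10 + 7 + 2*7²))*150) - 59*(-1503) = (-94 + (2*7*15/(-10 + 7 + 2*49))*150) + 88677 = (-94 + (2*7*15/(-10 + 7 + 98))*150) + 88677 = (-94 + (2*7*15/95)*150) + 88677 = (-94 + (2*7*(1/95)*15)*150) + 88677 = (-94 + (42/19)*150) + 88677 = (-94 + 6300/19) + 88677 = 4514/19 + 88677 = 1689377/19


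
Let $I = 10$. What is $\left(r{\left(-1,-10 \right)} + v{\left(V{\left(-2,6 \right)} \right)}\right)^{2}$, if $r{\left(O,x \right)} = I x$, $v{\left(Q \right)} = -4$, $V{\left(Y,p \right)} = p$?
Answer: $10816$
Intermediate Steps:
$r{\left(O,x \right)} = 10 x$
$\left(r{\left(-1,-10 \right)} + v{\left(V{\left(-2,6 \right)} \right)}\right)^{2} = \left(10 \left(-10\right) - 4\right)^{2} = \left(-100 - 4\right)^{2} = \left(-104\right)^{2} = 10816$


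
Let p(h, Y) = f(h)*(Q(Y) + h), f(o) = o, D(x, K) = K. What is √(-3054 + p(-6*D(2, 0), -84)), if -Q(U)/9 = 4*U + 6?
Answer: I*√3054 ≈ 55.263*I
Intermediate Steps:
Q(U) = -54 - 36*U (Q(U) = -9*(4*U + 6) = -9*(6 + 4*U) = -54 - 36*U)
p(h, Y) = h*(-54 + h - 36*Y) (p(h, Y) = h*((-54 - 36*Y) + h) = h*(-54 + h - 36*Y))
√(-3054 + p(-6*D(2, 0), -84)) = √(-3054 + (-6*0)*(-54 - 6*0 - 36*(-84))) = √(-3054 + 0*(-54 + 0 + 3024)) = √(-3054 + 0*2970) = √(-3054 + 0) = √(-3054) = I*√3054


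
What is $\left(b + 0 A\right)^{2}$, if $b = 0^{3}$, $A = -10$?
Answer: $0$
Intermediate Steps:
$b = 0$
$\left(b + 0 A\right)^{2} = \left(0 + 0 \left(-10\right)\right)^{2} = \left(0 + 0\right)^{2} = 0^{2} = 0$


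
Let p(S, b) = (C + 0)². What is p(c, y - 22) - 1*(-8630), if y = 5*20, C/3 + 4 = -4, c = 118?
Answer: 9206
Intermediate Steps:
C = -24 (C = -12 + 3*(-4) = -12 - 12 = -24)
y = 100
p(S, b) = 576 (p(S, b) = (-24 + 0)² = (-24)² = 576)
p(c, y - 22) - 1*(-8630) = 576 - 1*(-8630) = 576 + 8630 = 9206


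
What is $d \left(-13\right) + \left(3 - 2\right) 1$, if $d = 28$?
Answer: $-363$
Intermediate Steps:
$d \left(-13\right) + \left(3 - 2\right) 1 = 28 \left(-13\right) + \left(3 - 2\right) 1 = -364 + 1 \cdot 1 = -364 + 1 = -363$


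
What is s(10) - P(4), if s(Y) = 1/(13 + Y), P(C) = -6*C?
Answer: 553/23 ≈ 24.043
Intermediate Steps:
s(10) - P(4) = 1/(13 + 10) - (-6)*4 = 1/23 - 1*(-24) = 1/23 + 24 = 553/23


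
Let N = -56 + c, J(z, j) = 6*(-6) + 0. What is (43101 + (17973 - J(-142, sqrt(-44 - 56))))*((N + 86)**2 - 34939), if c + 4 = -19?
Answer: -2132127900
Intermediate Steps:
c = -23 (c = -4 - 19 = -23)
J(z, j) = -36 (J(z, j) = -36 + 0 = -36)
N = -79 (N = -56 - 23 = -79)
(43101 + (17973 - J(-142, sqrt(-44 - 56))))*((N + 86)**2 - 34939) = (43101 + (17973 - 1*(-36)))*((-79 + 86)**2 - 34939) = (43101 + (17973 + 36))*(7**2 - 34939) = (43101 + 18009)*(49 - 34939) = 61110*(-34890) = -2132127900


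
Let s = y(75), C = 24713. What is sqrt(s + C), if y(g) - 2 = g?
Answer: sqrt(24790) ≈ 157.45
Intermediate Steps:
y(g) = 2 + g
s = 77 (s = 2 + 75 = 77)
sqrt(s + C) = sqrt(77 + 24713) = sqrt(24790)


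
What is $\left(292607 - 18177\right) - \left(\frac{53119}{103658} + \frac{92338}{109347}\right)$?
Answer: $\frac{3110563960618483}{11334691326} \approx 2.7443 \cdot 10^{5}$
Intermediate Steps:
$\left(292607 - 18177\right) - \left(\frac{53119}{103658} + \frac{92338}{109347}\right) = 274430 - \frac{15379975697}{11334691326} = \frac{3110563960618483}{11334691326}$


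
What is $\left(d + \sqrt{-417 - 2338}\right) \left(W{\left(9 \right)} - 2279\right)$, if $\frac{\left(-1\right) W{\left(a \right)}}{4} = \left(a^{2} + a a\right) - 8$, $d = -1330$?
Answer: $3850350 - 2895 i \sqrt{2755} \approx 3.8504 \cdot 10^{6} - 1.5195 \cdot 10^{5} i$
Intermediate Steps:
$W{\left(a \right)} = 32 - 8 a^{2}$ ($W{\left(a \right)} = - 4 \left(\left(a^{2} + a a\right) - 8\right) = - 4 \left(\left(a^{2} + a^{2}\right) - 8\right) = - 4 \left(2 a^{2} - 8\right) = - 4 \left(-8 + 2 a^{2}\right) = 32 - 8 a^{2}$)
$\left(d + \sqrt{-417 - 2338}\right) \left(W{\left(9 \right)} - 2279\right) = \left(-1330 + \sqrt{-417 - 2338}\right) \left(\left(32 - 8 \cdot 9^{2}\right) - 2279\right) = \left(-1330 + \sqrt{-2755}\right) \left(\left(32 - 648\right) - 2279\right) = \left(-1330 + i \sqrt{2755}\right) \left(\left(32 - 648\right) - 2279\right) = \left(-1330 + i \sqrt{2755}\right) \left(-616 - 2279\right) = \left(-1330 + i \sqrt{2755}\right) \left(-2895\right) = 3850350 - 2895 i \sqrt{2755}$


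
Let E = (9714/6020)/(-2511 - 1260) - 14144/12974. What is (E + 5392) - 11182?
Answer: -10933587349661/1888001430 ≈ -5791.1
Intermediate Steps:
E = -2059069961/1888001430 (E = (9714*(1/6020))/(-3771) - 14144*1/12974 = (4857/3010)*(-1/3771) - 544/499 = -1619/3783570 - 544/499 = -2059069961/1888001430 ≈ -1.0906)
(E + 5392) - 11182 = (-2059069961/1888001430 + 5392) - 11182 = 10178044640599/1888001430 - 11182 = -10933587349661/1888001430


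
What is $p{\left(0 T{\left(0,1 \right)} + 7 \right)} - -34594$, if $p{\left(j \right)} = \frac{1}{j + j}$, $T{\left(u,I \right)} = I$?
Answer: $\frac{484317}{14} \approx 34594.0$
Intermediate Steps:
$p{\left(j \right)} = \frac{1}{2 j}$
$p{\left(0 T{\left(0,1 \right)} + 7 \right)} - -34594 = \frac{1}{2 \left(0 \cdot 1 + 7\right)} - -34594 = \frac{1}{2 \left(0 + 7\right)} + 34594 = \frac{1}{2 \cdot 7} + 34594 = \frac{1}{2} \cdot \frac{1}{7} + 34594 = \frac{1}{14} + 34594 = \frac{484317}{14}$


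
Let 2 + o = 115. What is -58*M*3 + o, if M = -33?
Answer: 5855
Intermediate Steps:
o = 113 (o = -2 + 115 = 113)
-58*M*3 + o = -(-1914)*3 + 113 = -58*(-99) + 113 = 5742 + 113 = 5855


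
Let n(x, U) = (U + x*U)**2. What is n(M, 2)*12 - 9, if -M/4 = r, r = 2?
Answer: 2343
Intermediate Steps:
M = -8 (M = -4*2 = -8)
n(x, U) = (U + U*x)**2
n(M, 2)*12 - 9 = (2**2*(1 - 8)**2)*12 - 9 = (4*(-7)**2)*12 - 9 = (4*49)*12 - 9 = 196*12 - 9 = 2352 - 9 = 2343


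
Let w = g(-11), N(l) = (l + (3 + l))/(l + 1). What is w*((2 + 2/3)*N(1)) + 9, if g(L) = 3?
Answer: 29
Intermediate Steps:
N(l) = (3 + 2*l)/(1 + l)
w = 3
w*((2 + 2/3)*N(1)) + 9 = 3*((2 + 2/3)*((3 + 2*1)/(1 + 1))) + 9 = 3*((2 + 2*(⅓))*((3 + 2)/2)) + 9 = 3*((2 + ⅔)*((½)*5)) + 9 = 3*((8/3)*(5/2)) + 9 = 3*(20/3) + 9 = 20 + 9 = 29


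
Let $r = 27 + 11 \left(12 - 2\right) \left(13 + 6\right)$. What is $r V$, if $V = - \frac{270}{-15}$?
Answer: $38106$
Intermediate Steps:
$V = 18$ ($V = \left(-270\right) \left(- \frac{1}{15}\right) = 18$)
$r = 2117$ ($r = 27 + 11 \cdot 10 \cdot 19 = 27 + 11 \cdot 190 = 27 + 2090 = 2117$)
$r V = 2117 \cdot 18 = 38106$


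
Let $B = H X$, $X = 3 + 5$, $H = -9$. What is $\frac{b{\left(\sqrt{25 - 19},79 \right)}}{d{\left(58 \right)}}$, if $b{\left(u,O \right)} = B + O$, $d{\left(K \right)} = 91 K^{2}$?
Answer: $\frac{1}{43732} \approx 2.2867 \cdot 10^{-5}$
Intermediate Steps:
$X = 8$
$B = -72$ ($B = \left(-9\right) 8 = -72$)
$b{\left(u,O \right)} = -72 + O$
$\frac{b{\left(\sqrt{25 - 19},79 \right)}}{d{\left(58 \right)}} = \frac{-72 + 79}{91 \cdot 58^{2}} = \frac{7}{91 \cdot 3364} = \frac{7}{306124} = 7 \cdot \frac{1}{306124} = \frac{1}{43732}$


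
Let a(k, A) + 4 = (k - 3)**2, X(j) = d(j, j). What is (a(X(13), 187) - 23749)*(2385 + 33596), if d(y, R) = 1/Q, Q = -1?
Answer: -854080997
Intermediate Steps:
d(y, R) = -1 (d(y, R) = 1/(-1) = -1)
X(j) = -1
a(k, A) = -4 + (-3 + k)**2 (a(k, A) = -4 + (k - 3)**2 = -4 + (-3 + k)**2)
(a(X(13), 187) - 23749)*(2385 + 33596) = ((-4 + (-3 - 1)**2) - 23749)*(2385 + 33596) = ((-4 + (-4)**2) - 23749)*35981 = ((-4 + 16) - 23749)*35981 = (12 - 23749)*35981 = -23737*35981 = -854080997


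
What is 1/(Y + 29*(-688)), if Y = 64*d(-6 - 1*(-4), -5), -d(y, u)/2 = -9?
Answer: -1/18800 ≈ -5.3191e-5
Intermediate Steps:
d(y, u) = 18 (d(y, u) = -2*(-9) = 18)
Y = 1152 (Y = 64*18 = 1152)
1/(Y + 29*(-688)) = 1/(1152 + 29*(-688)) = 1/(1152 - 19952) = 1/(-18800) = -1/18800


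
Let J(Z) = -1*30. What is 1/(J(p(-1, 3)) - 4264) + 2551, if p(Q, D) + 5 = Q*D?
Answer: 10953993/4294 ≈ 2551.0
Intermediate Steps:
p(Q, D) = -5 + D*Q (p(Q, D) = -5 + Q*D = -5 + D*Q)
J(Z) = -30
1/(J(p(-1, 3)) - 4264) + 2551 = 1/(-30 - 4264) + 2551 = 1/(-4294) + 2551 = -1/4294 + 2551 = 10953993/4294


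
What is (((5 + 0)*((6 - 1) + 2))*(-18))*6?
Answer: -3780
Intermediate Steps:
(((5 + 0)*((6 - 1) + 2))*(-18))*6 = ((5*(5 + 2))*(-18))*6 = ((5*7)*(-18))*6 = (35*(-18))*6 = -630*6 = -3780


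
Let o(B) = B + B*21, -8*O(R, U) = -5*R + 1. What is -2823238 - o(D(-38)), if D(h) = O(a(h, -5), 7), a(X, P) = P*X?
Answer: -11303391/4 ≈ -2.8258e+6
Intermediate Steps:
O(R, U) = -⅛ + 5*R/8 (O(R, U) = -(-5*R + 1)/8 = -(1 - 5*R)/8 = -⅛ + 5*R/8)
D(h) = -⅛ - 25*h/8 (D(h) = -⅛ + 5*(-5*h)/8 = -⅛ - 25*h/8)
o(B) = 22*B (o(B) = B + 21*B = 22*B)
-2823238 - o(D(-38)) = -2823238 - 22*(-⅛ - 25/8*(-38)) = -2823238 - 22*(-⅛ + 475/4) = -2823238 - 22*949/8 = -2823238 - 1*10439/4 = -2823238 - 10439/4 = -11303391/4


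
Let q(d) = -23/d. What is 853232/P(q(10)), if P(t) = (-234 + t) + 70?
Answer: -8532320/1663 ≈ -5130.7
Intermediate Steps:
P(t) = -164 + t
853232/P(q(10)) = 853232/(-164 - 23/10) = 853232/(-1663/10) = 853232*(-10/1663) = -8532320/1663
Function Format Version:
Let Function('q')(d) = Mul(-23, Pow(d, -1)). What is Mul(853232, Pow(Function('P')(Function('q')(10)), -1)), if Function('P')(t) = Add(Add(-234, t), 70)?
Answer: Rational(-8532320, 1663) ≈ -5130.7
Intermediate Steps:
Function('P')(t) = Add(-164, t)
Mul(853232, Pow(Function('P')(Function('q')(10)), -1)) = Mul(853232, Pow(Add(-164, Mul(-23, Pow(10, -1))), -1)) = Mul(853232, Pow(Add(-164, Mul(-23, Rational(1, 10))), -1)) = Mul(853232, Pow(Add(-164, Rational(-23, 10)), -1)) = Mul(853232, Pow(Rational(-1663, 10), -1)) = Mul(853232, Rational(-10, 1663)) = Rational(-8532320, 1663)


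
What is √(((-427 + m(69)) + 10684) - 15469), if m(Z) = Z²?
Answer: I*√451 ≈ 21.237*I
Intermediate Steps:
√(((-427 + m(69)) + 10684) - 15469) = √(((-427 + 69²) + 10684) - 15469) = √(((-427 + 4761) + 10684) - 15469) = √((4334 + 10684) - 15469) = √(15018 - 15469) = √(-451) = I*√451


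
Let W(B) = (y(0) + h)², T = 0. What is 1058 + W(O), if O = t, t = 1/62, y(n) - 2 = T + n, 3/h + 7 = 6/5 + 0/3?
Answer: 891627/841 ≈ 1060.2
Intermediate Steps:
h = -15/29 (h = 3/(-7 + (6/5 + 0/3)) = 3/(-7 + (6*(⅕) + 0*(⅓))) = 3/(-7 + (6/5 + 0)) = 3/(-7 + 6/5) = 3/(-29/5) = 3*(-5/29) = -15/29 ≈ -0.51724)
y(n) = 2 + n (y(n) = 2 + (0 + n) = 2 + n)
t = 1/62 ≈ 0.016129
O = 1/62 ≈ 0.016129
W(B) = 1849/841 (W(B) = ((2 + 0) - 15/29)² = (2 - 15/29)² = (43/29)² = 1849/841)
1058 + W(O) = 1058 + 1849/841 = 891627/841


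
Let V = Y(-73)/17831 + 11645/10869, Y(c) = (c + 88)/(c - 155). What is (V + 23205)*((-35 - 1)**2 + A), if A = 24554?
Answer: 401622811135501625/669508662 ≈ 5.9988e+8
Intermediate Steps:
Y(c) = (88 + c)/(-155 + c)
V = 15780737275/14729190564 (V = ((88 - 73)/(-155 - 73))/17831 + 11645/10869 = (15/(-228))*(1/17831) + 11645*(1/10869) = -1/228*15*(1/17831) + 11645/10869 = -5/76*1/17831 + 11645/10869 = -5/1355156 + 11645/10869 = 15780737275/14729190564 ≈ 1.0714)
(V + 23205)*((-35 - 1)**2 + A) = (15780737275/14729190564 + 23205)*((-35 - 1)**2 + 24554) = 341806647774895*((-36)**2 + 24554)/14729190564 = 341806647774895*(1296 + 24554)/14729190564 = (341806647774895/14729190564)*25850 = 401622811135501625/669508662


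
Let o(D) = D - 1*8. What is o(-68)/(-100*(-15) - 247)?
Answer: -76/1253 ≈ -0.060654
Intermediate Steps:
o(D) = -8 + D (o(D) = D - 8 = -8 + D)
o(-68)/(-100*(-15) - 247) = (-8 - 68)/(-100*(-15) - 247) = -76/(1500 - 247) = -76/1253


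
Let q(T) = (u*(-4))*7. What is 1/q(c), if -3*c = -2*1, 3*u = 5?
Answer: -3/140 ≈ -0.021429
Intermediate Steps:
u = 5/3 (u = (⅓)*5 = 5/3 ≈ 1.6667)
c = ⅔ (c = -(-2)/3 = -⅓*(-2) = ⅔ ≈ 0.66667)
q(T) = -140/3 (q(T) = ((5/3)*(-4))*7 = -20/3*7 = -140/3)
1/q(c) = 1/(-140/3) = -3/140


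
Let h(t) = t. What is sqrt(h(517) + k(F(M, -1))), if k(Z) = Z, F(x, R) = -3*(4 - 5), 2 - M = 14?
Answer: 2*sqrt(130) ≈ 22.803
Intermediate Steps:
M = -12 (M = 2 - 1*14 = 2 - 14 = -12)
F(x, R) = 3 (F(x, R) = -3*(-1) = 3)
sqrt(h(517) + k(F(M, -1))) = sqrt(517 + 3) = sqrt(520) = 2*sqrt(130)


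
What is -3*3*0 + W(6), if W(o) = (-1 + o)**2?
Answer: 25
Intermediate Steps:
-3*3*0 + W(6) = -3*3*0 + (-1 + 6)**2 = -9*0 + 5**2 = 0 + 25 = 25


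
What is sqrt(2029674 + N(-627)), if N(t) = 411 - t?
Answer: 2*sqrt(507678) ≈ 1425.0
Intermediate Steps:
sqrt(2029674 + N(-627)) = sqrt(2029674 + (411 - 1*(-627))) = sqrt(2029674 + (411 + 627)) = sqrt(2029674 + 1038) = sqrt(2030712) = 2*sqrt(507678)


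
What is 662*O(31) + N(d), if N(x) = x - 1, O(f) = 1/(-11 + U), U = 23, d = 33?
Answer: 523/6 ≈ 87.167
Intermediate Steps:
O(f) = 1/12 (O(f) = 1/(-11 + 23) = 1/12)
N(x) = -1 + x
662*O(31) + N(d) = 662*(1/12) + (-1 + 33) = 331/6 + 32 = 523/6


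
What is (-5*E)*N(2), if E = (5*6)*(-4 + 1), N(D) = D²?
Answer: 1800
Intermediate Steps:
E = -90 (E = 30*(-3) = -90)
(-5*E)*N(2) = -5*(-90)*2² = 450*4 = 1800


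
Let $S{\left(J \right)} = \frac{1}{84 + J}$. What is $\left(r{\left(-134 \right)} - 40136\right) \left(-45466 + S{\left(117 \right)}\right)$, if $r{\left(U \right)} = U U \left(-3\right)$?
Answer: $\frac{859071064660}{201} \approx 4.274 \cdot 10^{9}$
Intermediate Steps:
$r{\left(U \right)} = - 3 U^{2}$ ($r{\left(U \right)} = U^{2} \left(-3\right) = - 3 U^{2}$)
$\left(r{\left(-134 \right)} - 40136\right) \left(-45466 + S{\left(117 \right)}\right) = \left(- 3 \left(-134\right)^{2} - 40136\right) \left(-45466 + \frac{1}{84 + 117}\right) = \left(\left(-3\right) 17956 - 40136\right) \left(-45466 + \frac{1}{201}\right) = \left(-53868 - 40136\right) \left(-45466 + \frac{1}{201}\right) = \left(-94004\right) \left(- \frac{9138665}{201}\right) = \frac{859071064660}{201}$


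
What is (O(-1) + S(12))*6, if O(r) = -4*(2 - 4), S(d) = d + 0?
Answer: 120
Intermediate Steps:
S(d) = d
O(r) = 8 (O(r) = -4*(-2) = 8)
(O(-1) + S(12))*6 = (8 + 12)*6 = 20*6 = 120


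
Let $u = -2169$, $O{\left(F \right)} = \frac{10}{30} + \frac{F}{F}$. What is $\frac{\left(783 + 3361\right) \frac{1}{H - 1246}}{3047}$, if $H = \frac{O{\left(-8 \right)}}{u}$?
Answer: $- \frac{13482504}{12352120561} \approx -0.0010915$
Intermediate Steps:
$O{\left(F \right)} = \frac{4}{3}$ ($O{\left(F \right)} = 10 \cdot \frac{1}{30} + 1 = \frac{1}{3} + 1 = \frac{4}{3}$)
$H = - \frac{4}{6507}$ ($H = \frac{4}{3 \left(-2169\right)} = \frac{4}{3} \left(- \frac{1}{2169}\right) = - \frac{4}{6507} \approx -0.00061472$)
$\frac{\left(783 + 3361\right) \frac{1}{H - 1246}}{3047} = \frac{\left(783 + 3361\right) \frac{1}{- \frac{4}{6507} - 1246}}{3047} = \frac{4144}{- \frac{8107726}{6507}} \cdot \frac{1}{3047} = 4144 \left(- \frac{6507}{8107726}\right) \frac{1}{3047} = \left(- \frac{13482504}{4053863}\right) \frac{1}{3047} = - \frac{13482504}{12352120561}$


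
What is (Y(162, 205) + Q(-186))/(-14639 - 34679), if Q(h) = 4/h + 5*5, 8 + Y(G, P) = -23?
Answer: 280/2293287 ≈ 0.00012210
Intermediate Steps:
Y(G, P) = -31 (Y(G, P) = -8 - 23 = -31)
Q(h) = 25 + 4/h (Q(h) = 4/h + 25 = 25 + 4/h)
(Y(162, 205) + Q(-186))/(-14639 - 34679) = (-31 + (25 + 4/(-186)))/(-14639 - 34679) = (-31 + (25 + 4*(-1/186)))/(-49318) = (-31 + (25 - 2/93))*(-1/49318) = (-31 + 2323/93)*(-1/49318) = -560/93*(-1/49318) = 280/2293287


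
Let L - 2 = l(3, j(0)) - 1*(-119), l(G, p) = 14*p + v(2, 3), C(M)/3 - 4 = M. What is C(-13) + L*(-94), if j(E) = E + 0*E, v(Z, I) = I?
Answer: -11683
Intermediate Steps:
C(M) = 12 + 3*M
j(E) = E (j(E) = E + 0 = E)
l(G, p) = 3 + 14*p (l(G, p) = 14*p + 3 = 3 + 14*p)
L = 124 (L = 2 + ((3 + 14*0) - 1*(-119)) = 2 + ((3 + 0) + 119) = 2 + (3 + 119) = 2 + 122 = 124)
C(-13) + L*(-94) = (12 + 3*(-13)) + 124*(-94) = (12 - 39) - 11656 = -27 - 11656 = -11683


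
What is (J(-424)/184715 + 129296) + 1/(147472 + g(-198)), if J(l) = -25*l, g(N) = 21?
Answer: 704512740527207/5448833899 ≈ 1.2930e+5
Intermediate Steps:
(J(-424)/184715 + 129296) + 1/(147472 + g(-198)) = (-25*(-424)/184715 + 129296) + 1/(147472 + 21) = (10600*(1/184715) + 129296) + 1/147493 = (2120/36943 + 129296) + 1/147493 = 4776584248/36943 + 1/147493 = 704512740527207/5448833899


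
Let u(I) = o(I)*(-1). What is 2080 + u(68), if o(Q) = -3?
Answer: 2083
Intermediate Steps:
u(I) = 3 (u(I) = -3*(-1) = 3)
2080 + u(68) = 2080 + 3 = 2083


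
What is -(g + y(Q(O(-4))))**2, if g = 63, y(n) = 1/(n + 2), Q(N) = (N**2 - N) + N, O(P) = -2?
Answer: -143641/36 ≈ -3990.0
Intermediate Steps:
Q(N) = N**2
y(n) = 1/(2 + n)
-(g + y(Q(O(-4))))**2 = -(63 + 1/(2 + (-2)**2))**2 = -(63 + 1/(2 + 4))**2 = -(63 + 1/6)**2 = -(379/6)**2 = -1*143641/36 = -143641/36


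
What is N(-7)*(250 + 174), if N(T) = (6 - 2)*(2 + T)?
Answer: -8480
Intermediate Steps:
N(T) = 8 + 4*T (N(T) = 4*(2 + T) = 8 + 4*T)
N(-7)*(250 + 174) = (8 + 4*(-7))*(250 + 174) = (8 - 28)*424 = -20*424 = -8480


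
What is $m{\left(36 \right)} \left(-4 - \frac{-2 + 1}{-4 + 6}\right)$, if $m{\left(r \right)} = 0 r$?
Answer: $0$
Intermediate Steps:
$m{\left(r \right)} = 0$
$m{\left(36 \right)} \left(-4 - \frac{-2 + 1}{-4 + 6}\right) = 0 \left(-4 - \frac{-2 + 1}{-4 + 6}\right) = 0 \left(-4 - - \frac{1}{2}\right) = 0 \left(-4 + \frac{1}{2}\right) = 0 \left(- \frac{7}{2}\right) = 0$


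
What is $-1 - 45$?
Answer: $-46$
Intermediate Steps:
$-1 - 45 = -46$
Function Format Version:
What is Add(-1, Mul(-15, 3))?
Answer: -46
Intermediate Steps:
Add(-1, Mul(-15, 3)) = Add(-1, -45) = -46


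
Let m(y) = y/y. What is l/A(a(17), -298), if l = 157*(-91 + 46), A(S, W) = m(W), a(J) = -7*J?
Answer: -7065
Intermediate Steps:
m(y) = 1
A(S, W) = 1
l = -7065 (l = 157*(-45) = -7065)
l/A(a(17), -298) = -7065/1 = -7065*1 = -7065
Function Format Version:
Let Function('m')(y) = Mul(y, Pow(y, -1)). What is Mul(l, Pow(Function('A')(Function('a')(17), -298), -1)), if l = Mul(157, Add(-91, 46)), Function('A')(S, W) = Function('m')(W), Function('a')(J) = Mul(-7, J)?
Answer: -7065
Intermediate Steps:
Function('m')(y) = 1
Function('A')(S, W) = 1
l = -7065 (l = Mul(157, -45) = -7065)
Mul(l, Pow(Function('A')(Function('a')(17), -298), -1)) = Mul(-7065, Pow(1, -1)) = Mul(-7065, 1) = -7065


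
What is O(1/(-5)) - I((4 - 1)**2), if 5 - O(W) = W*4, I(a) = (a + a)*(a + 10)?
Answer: -1681/5 ≈ -336.20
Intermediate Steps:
I(a) = 2*a*(10 + a) (I(a) = (2*a)*(10 + a) = 2*a*(10 + a))
O(W) = 5 - 4*W (O(W) = 5 - W*4 = 5 - 4*W)
O(1/(-5)) - I((4 - 1)**2) = (5 - 4/(-5)) - 2*(4 - 1)**2*(10 + (4 - 1)**2) = (5 - 4*(-1/5)) - 2*3**2*(10 + 3**2) = (5 + 4/5) - 2*9*(10 + 9) = 29/5 - 2*9*19 = 29/5 - 1*342 = 29/5 - 342 = -1681/5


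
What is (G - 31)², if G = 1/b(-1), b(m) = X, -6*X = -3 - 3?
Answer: 900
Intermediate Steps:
X = 1 (X = -(-3 - 3)/6 = -⅙*(-6) = 1)
b(m) = 1
G = 1 (G = 1/1 = 1)
(G - 31)² = (1 - 31)² = (-30)² = 900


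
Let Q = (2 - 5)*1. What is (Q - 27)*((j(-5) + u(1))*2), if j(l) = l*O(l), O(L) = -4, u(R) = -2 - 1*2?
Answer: -960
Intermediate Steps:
u(R) = -4 (u(R) = -2 - 2 = -4)
j(l) = -4*l (j(l) = l*(-4) = -4*l)
Q = -3 (Q = -3*1 = -3)
(Q - 27)*((j(-5) + u(1))*2) = (-3 - 27)*((-4*(-5) - 4)*2) = -30*(20 - 4)*2 = -480*2 = -30*32 = -960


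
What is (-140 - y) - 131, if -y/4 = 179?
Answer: 445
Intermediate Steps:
y = -716 (y = -4*179 = -716)
(-140 - y) - 131 = (-140 - 1*(-716)) - 131 = (-140 + 716) - 131 = 576 - 131 = 445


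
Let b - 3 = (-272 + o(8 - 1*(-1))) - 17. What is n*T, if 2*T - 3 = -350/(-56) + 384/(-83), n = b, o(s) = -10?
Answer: -56795/83 ≈ -684.28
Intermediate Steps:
b = -296 (b = 3 + ((-272 - 10) - 17) = 3 + (-282 - 17) = 3 - 299 = -296)
n = -296
T = 1535/664 (T = 3/2 + (-350/(-56) + 384/(-83))/2 = 3/2 + (-350*(-1/56) + 384*(-1/83))/2 = 3/2 + (25/4 - 384/83)/2 = 3/2 + (½)*(539/332) = 3/2 + 539/664 = 1535/664 ≈ 2.3117)
n*T = -296*1535/664 = -56795/83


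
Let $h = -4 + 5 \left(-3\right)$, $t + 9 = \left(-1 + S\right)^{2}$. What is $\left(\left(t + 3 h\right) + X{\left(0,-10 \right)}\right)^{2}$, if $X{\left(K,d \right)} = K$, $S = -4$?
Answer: $1681$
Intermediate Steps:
$t = 16$ ($t = -9 + \left(-1 - 4\right)^{2} = -9 + \left(-5\right)^{2} = -9 + 25 = 16$)
$h = -19$ ($h = -4 - 15 = -19$)
$\left(\left(t + 3 h\right) + X{\left(0,-10 \right)}\right)^{2} = \left(\left(16 + 3 \left(-19\right)\right) + 0\right)^{2} = \left(\left(16 - 57\right) + 0\right)^{2} = \left(-41 + 0\right)^{2} = \left(-41\right)^{2} = 1681$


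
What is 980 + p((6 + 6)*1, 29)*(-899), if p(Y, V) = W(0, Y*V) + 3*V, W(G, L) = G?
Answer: -77233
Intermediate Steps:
p(Y, V) = 3*V (p(Y, V) = 0 + 3*V = 3*V)
980 + p((6 + 6)*1, 29)*(-899) = 980 + (3*29)*(-899) = 980 + 87*(-899) = 980 - 78213 = -77233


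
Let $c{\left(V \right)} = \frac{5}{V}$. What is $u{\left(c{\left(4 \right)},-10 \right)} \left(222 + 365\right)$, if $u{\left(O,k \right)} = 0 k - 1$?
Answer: $-587$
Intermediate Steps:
$u{\left(O,k \right)} = -1$ ($u{\left(O,k \right)} = 0 - 1 = -1$)
$u{\left(c{\left(4 \right)},-10 \right)} \left(222 + 365\right) = - (222 + 365) = \left(-1\right) 587 = -587$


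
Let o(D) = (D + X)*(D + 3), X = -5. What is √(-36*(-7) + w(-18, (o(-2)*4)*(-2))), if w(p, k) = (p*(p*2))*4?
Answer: 6*√79 ≈ 53.329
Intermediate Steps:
o(D) = (-5 + D)*(3 + D) (o(D) = (D - 5)*(D + 3) = (-5 + D)*(3 + D))
w(p, k) = 8*p² (w(p, k) = (p*(2*p))*4 = (2*p²)*4 = 8*p²)
√(-36*(-7) + w(-18, (o(-2)*4)*(-2))) = √(-36*(-7) + 8*(-18)²) = √(252 + 8*324) = √(252 + 2592) = √2844 = 6*√79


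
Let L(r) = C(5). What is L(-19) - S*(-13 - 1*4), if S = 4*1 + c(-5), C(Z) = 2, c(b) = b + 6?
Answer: 87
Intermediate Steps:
c(b) = 6 + b
L(r) = 2
S = 5 (S = 4*1 + (6 - 5) = 4 + 1 = 5)
L(-19) - S*(-13 - 1*4) = 2 - 5*(-13 - 1*4) = 2 - 5*(-13 - 4) = 2 - 5*(-17) = 2 - 1*(-85) = 2 + 85 = 87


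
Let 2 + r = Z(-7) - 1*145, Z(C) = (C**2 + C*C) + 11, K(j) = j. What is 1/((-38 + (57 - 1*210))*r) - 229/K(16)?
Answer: -831033/58064 ≈ -14.312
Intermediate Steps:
Z(C) = 11 + 2*C**2 (Z(C) = (C**2 + C**2) + 11 = 2*C**2 + 11 = 11 + 2*C**2)
r = -38 (r = -2 + ((11 + 2*(-7)**2) - 1*145) = -2 + ((11 + 2*49) - 145) = -2 + ((11 + 98) - 145) = -2 + (109 - 145) = -2 - 36 = -38)
1/((-38 + (57 - 1*210))*r) - 229/K(16) = 1/((-38 + (57 - 1*210))*(-38)) - 229/16 = -1/38/(-38 + (57 - 210)) - 229*1/16 = -1/38/(-38 - 153) - 229/16 = -1/38/(-191) - 229/16 = -1/191*(-1/38) - 229/16 = 1/7258 - 229/16 = -831033/58064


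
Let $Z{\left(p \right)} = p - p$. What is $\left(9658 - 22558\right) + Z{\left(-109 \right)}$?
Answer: $-12900$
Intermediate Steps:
$Z{\left(p \right)} = 0$
$\left(9658 - 22558\right) + Z{\left(-109 \right)} = \left(9658 - 22558\right) + 0 = -12900 + 0 = -12900$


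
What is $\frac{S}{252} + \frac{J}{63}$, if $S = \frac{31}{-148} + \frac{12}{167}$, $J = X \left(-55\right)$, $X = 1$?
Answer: $- \frac{5440921}{6228432} \approx -0.87356$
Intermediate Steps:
$J = -55$ ($J = 1 \left(-55\right) = -55$)
$S = - \frac{3401}{24716}$ ($S = 31 \left(- \frac{1}{148}\right) + 12 \cdot \frac{1}{167} = - \frac{31}{148} + \frac{12}{167} = - \frac{3401}{24716} \approx -0.1376$)
$\frac{S}{252} + \frac{J}{63} = - \frac{3401}{24716 \cdot 252} - \frac{55}{63} = \left(- \frac{3401}{24716}\right) \frac{1}{252} - \frac{55}{63} = - \frac{3401}{6228432} - \frac{55}{63} = - \frac{5440921}{6228432}$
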